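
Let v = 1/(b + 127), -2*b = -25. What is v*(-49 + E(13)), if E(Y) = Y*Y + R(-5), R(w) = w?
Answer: 230/279 ≈ 0.82437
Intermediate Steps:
b = 25/2 (b = -1/2*(-25) = 25/2 ≈ 12.500)
v = 2/279 (v = 1/(25/2 + 127) = 1/(279/2) = 2/279 ≈ 0.0071685)
E(Y) = -5 + Y**2 (E(Y) = Y*Y - 5 = Y**2 - 5 = -5 + Y**2)
v*(-49 + E(13)) = 2*(-49 + (-5 + 13**2))/279 = 2*(-49 + (-5 + 169))/279 = 2*(-49 + 164)/279 = (2/279)*115 = 230/279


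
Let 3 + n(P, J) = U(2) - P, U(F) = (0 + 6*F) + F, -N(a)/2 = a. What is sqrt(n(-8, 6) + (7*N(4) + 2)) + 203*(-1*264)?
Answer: -53592 + I*sqrt(35) ≈ -53592.0 + 5.9161*I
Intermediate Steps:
N(a) = -2*a
U(F) = 7*F (U(F) = 6*F + F = 7*F)
n(P, J) = 11 - P (n(P, J) = -3 + (7*2 - P) = -3 + (14 - P) = 11 - P)
sqrt(n(-8, 6) + (7*N(4) + 2)) + 203*(-1*264) = sqrt((11 - 1*(-8)) + (7*(-2*4) + 2)) + 203*(-1*264) = sqrt((11 + 8) + (7*(-8) + 2)) + 203*(-264) = sqrt(19 + (-56 + 2)) - 53592 = sqrt(19 - 54) - 53592 = sqrt(-35) - 53592 = I*sqrt(35) - 53592 = -53592 + I*sqrt(35)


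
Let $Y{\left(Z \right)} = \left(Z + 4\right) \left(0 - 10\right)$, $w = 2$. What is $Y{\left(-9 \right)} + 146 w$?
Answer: $342$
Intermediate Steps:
$Y{\left(Z \right)} = -40 - 10 Z$ ($Y{\left(Z \right)} = \left(4 + Z\right) \left(-10\right) = -40 - 10 Z$)
$Y{\left(-9 \right)} + 146 w = \left(-40 - -90\right) + 146 \cdot 2 = \left(-40 + 90\right) + 292 = 50 + 292 = 342$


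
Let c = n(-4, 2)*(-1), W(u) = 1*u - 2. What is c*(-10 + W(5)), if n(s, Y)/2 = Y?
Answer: 28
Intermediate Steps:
n(s, Y) = 2*Y
W(u) = -2 + u (W(u) = u - 2 = -2 + u)
c = -4 (c = (2*2)*(-1) = 4*(-1) = -4)
c*(-10 + W(5)) = -4*(-10 + (-2 + 5)) = -4*(-10 + 3) = -4*(-7) = 28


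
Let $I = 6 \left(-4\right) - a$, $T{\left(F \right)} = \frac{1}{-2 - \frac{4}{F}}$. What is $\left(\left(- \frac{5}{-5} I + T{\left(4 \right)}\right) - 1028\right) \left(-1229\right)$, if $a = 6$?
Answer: $\frac{3902075}{3} \approx 1.3007 \cdot 10^{6}$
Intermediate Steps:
$I = -30$ ($I = 6 \left(-4\right) - 6 = -24 - 6 = -30$)
$\left(\left(- \frac{5}{-5} I + T{\left(4 \right)}\right) - 1028\right) \left(-1229\right) = \left(\left(- \frac{5}{-5} \left(-30\right) - \frac{4}{4 + 2 \cdot 4}\right) - 1028\right) \left(-1229\right) = \left(\left(\left(-5\right) \left(- \frac{1}{5}\right) \left(-30\right) - \frac{4}{4 + 8}\right) - 1028\right) \left(-1229\right) = \left(\left(1 \left(-30\right) - \frac{4}{12}\right) - 1028\right) \left(-1229\right) = \left(\left(-30 - 4 \cdot \frac{1}{12}\right) - 1028\right) \left(-1229\right) = \left(\left(-30 - \frac{1}{3}\right) - 1028\right) \left(-1229\right) = \left(- \frac{91}{3} - 1028\right) \left(-1229\right) = \left(- \frac{3175}{3}\right) \left(-1229\right) = \frac{3902075}{3}$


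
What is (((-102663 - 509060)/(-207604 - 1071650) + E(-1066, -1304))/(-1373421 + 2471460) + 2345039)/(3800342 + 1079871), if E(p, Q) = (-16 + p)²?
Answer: 3294009265729074953/6855092615458038978 ≈ 0.48052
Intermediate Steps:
(((-102663 - 509060)/(-207604 - 1071650) + E(-1066, -1304))/(-1373421 + 2471460) + 2345039)/(3800342 + 1079871) = (((-102663 - 509060)/(-207604 - 1071650) + (-16 - 1066)²)/(-1373421 + 2471460) + 2345039)/(3800342 + 1079871) = ((-611723/(-1279254) + (-1082)²)/1098039 + 2345039)/4880213 = ((-611723*(-1/1279254) + 1170724)*(1/1098039) + 2345039)*(1/4880213) = ((611723/1279254 + 1170724)*(1/1098039) + 2345039)*(1/4880213) = ((1497653971619/1279254)*(1/1098039) + 2345039)*(1/4880213) = (1497653971619/1404670782906 + 2345039)*(1/4880213) = (3294009265729074953/1404670782906)*(1/4880213) = 3294009265729074953/6855092615458038978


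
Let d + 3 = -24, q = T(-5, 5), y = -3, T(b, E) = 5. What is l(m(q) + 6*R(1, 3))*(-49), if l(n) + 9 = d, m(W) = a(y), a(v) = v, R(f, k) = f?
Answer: 1764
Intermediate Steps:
q = 5
d = -27 (d = -3 - 24 = -27)
m(W) = -3
l(n) = -36 (l(n) = -9 - 27 = -36)
l(m(q) + 6*R(1, 3))*(-49) = -36*(-49) = 1764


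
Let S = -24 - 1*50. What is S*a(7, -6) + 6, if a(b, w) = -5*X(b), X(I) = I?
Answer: 2596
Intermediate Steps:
a(b, w) = -5*b
S = -74 (S = -24 - 50 = -74)
S*a(7, -6) + 6 = -(-370)*7 + 6 = -74*(-35) + 6 = 2590 + 6 = 2596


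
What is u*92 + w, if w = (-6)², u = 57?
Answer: 5280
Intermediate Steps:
w = 36
u*92 + w = 57*92 + 36 = 5244 + 36 = 5280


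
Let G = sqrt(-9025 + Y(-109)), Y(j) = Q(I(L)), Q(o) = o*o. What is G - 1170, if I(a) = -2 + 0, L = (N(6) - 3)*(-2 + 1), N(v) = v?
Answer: -1170 + I*sqrt(9021) ≈ -1170.0 + 94.979*I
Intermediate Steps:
L = -3 (L = (6 - 3)*(-2 + 1) = 3*(-1) = -3)
I(a) = -2
Q(o) = o**2
Y(j) = 4 (Y(j) = (-2)**2 = 4)
G = I*sqrt(9021) (G = sqrt(-9025 + 4) = sqrt(-9021) = I*sqrt(9021) ≈ 94.979*I)
G - 1170 = I*sqrt(9021) - 1170 = -1170 + I*sqrt(9021)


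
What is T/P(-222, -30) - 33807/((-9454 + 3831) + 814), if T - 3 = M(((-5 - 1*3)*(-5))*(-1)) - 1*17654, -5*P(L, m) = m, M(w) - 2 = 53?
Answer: -14069387/4809 ≈ -2925.6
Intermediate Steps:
M(w) = 55 (M(w) = 2 + 53 = 55)
P(L, m) = -m/5
T = -17596 (T = 3 + (55 - 1*17654) = 3 + (55 - 17654) = 3 - 17599 = -17596)
T/P(-222, -30) - 33807/((-9454 + 3831) + 814) = -17596/((-⅕*(-30))) - 33807/((-9454 + 3831) + 814) = -17596/6 - 33807/(-5623 + 814) = -17596*⅙ - 33807/(-4809) = -8798/3 - 33807*(-1/4809) = -8798/3 + 11269/1603 = -14069387/4809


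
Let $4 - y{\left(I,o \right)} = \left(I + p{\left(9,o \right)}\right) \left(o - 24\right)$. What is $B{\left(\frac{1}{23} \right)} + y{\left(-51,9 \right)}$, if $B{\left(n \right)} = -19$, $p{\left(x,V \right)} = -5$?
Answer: $-855$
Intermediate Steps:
$y{\left(I,o \right)} = 4 - \left(-24 + o\right) \left(-5 + I\right)$ ($y{\left(I,o \right)} = 4 - \left(I - 5\right) \left(o - 24\right) = 4 - \left(-5 + I\right) \left(-24 + o\right) = 4 - \left(-24 + o\right) \left(-5 + I\right)$)
$B{\left(\frac{1}{23} \right)} + y{\left(-51,9 \right)} = -19 + \left(-116 + 5 \cdot 9 + 24 \left(-51\right) - \left(-51\right) 9\right) = -19 + \left(-116 + 45 - 1224 + 459\right) = -19 - 836 = -855$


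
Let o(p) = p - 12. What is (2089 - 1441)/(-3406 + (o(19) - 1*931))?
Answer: -324/2165 ≈ -0.14965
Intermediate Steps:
o(p) = -12 + p
(2089 - 1441)/(-3406 + (o(19) - 1*931)) = (2089 - 1441)/(-3406 + ((-12 + 19) - 1*931)) = 648/(-3406 + (7 - 931)) = 648/(-3406 - 924) = 648/(-4330) = 648*(-1/4330) = -324/2165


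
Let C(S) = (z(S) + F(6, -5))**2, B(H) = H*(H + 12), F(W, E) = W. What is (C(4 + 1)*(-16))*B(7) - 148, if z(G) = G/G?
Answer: -104420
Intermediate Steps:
z(G) = 1
B(H) = H*(12 + H)
C(S) = 49 (C(S) = (1 + 6)**2 = 7**2 = 49)
(C(4 + 1)*(-16))*B(7) - 148 = (49*(-16))*(7*(12 + 7)) - 148 = -5488*19 - 148 = -784*133 - 148 = -104272 - 148 = -104420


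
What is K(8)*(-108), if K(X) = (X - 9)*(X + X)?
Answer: 1728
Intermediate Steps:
K(X) = 2*X*(-9 + X) (K(X) = (-9 + X)*(2*X) = 2*X*(-9 + X))
K(8)*(-108) = (2*8*(-9 + 8))*(-108) = (2*8*(-1))*(-108) = -16*(-108) = 1728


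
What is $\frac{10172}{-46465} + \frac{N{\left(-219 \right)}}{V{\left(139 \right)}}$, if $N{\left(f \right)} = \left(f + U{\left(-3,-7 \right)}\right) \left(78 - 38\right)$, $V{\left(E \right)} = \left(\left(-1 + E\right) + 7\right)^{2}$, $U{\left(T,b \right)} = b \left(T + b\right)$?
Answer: $- \frac{19631908}{39077065} \approx -0.50239$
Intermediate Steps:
$V{\left(E \right)} = \left(6 + E\right)^{2}$
$N{\left(f \right)} = 2800 + 40 f$ ($N{\left(f \right)} = \left(f - 7 \left(-3 - 7\right)\right) \left(78 - 38\right) = \left(f - -70\right) 40 = \left(f + 70\right) 40 = \left(70 + f\right) 40 = 2800 + 40 f$)
$\frac{10172}{-46465} + \frac{N{\left(-219 \right)}}{V{\left(139 \right)}} = \frac{10172}{-46465} + \frac{2800 + 40 \left(-219\right)}{\left(6 + 139\right)^{2}} = 10172 \left(- \frac{1}{46465}\right) + \frac{2800 - 8760}{145^{2}} = - \frac{10172}{46465} - \frac{5960}{21025} = - \frac{10172}{46465} - \frac{1192}{4205} = - \frac{19631908}{39077065}$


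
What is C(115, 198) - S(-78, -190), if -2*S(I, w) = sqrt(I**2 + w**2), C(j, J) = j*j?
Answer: 13225 + sqrt(10546) ≈ 13328.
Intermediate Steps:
C(j, J) = j**2
S(I, w) = -sqrt(I**2 + w**2)/2
C(115, 198) - S(-78, -190) = 115**2 - (-1)*sqrt((-78)**2 + (-190)**2)/2 = 13225 - (-1)*sqrt(6084 + 36100)/2 = 13225 - (-1)*sqrt(42184)/2 = 13225 - (-1)*2*sqrt(10546)/2 = 13225 - (-1)*sqrt(10546) = 13225 + sqrt(10546)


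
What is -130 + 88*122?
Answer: 10606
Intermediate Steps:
-130 + 88*122 = -130 + 10736 = 10606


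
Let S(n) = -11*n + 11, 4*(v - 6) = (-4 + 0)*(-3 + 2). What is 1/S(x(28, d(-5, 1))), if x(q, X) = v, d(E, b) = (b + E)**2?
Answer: -1/66 ≈ -0.015152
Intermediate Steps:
d(E, b) = (E + b)**2
v = 7 (v = 6 + ((-4 + 0)*(-3 + 2))/4 = 6 + (-4*(-1))/4 = 6 + (1/4)*4 = 6 + 1 = 7)
x(q, X) = 7
S(n) = 11 - 11*n
1/S(x(28, d(-5, 1))) = 1/(11 - 11*7) = 1/(11 - 77) = 1/(-66) = -1/66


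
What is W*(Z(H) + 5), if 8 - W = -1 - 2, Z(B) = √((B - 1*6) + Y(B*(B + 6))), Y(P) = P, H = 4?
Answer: 55 + 11*√38 ≈ 122.81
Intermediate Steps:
Z(B) = √(-6 + B + B*(6 + B)) (Z(B) = √((B - 1*6) + B*(B + 6)) = √((B - 6) + B*(6 + B)) = √((-6 + B) + B*(6 + B)) = √(-6 + B + B*(6 + B)))
W = 11 (W = 8 - (-1 - 2) = 8 - 1*(-3) = 8 + 3 = 11)
W*(Z(H) + 5) = 11*(√(-6 + 4 + 4*(6 + 4)) + 5) = 11*(√(-6 + 4 + 4*10) + 5) = 11*(√(-6 + 4 + 40) + 5) = 11*(√38 + 5) = 11*(5 + √38) = 55 + 11*√38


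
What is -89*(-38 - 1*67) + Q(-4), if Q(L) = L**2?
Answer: 9361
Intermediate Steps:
-89*(-38 - 1*67) + Q(-4) = -89*(-38 - 1*67) + (-4)**2 = -89*(-38 - 67) + 16 = -89*(-105) + 16 = 9345 + 16 = 9361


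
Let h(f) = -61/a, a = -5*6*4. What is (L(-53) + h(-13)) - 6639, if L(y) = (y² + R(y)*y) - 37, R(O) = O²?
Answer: -18329219/120 ≈ -1.5274e+5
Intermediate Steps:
a = -120 (a = -30*4 = -120)
h(f) = 61/120 (h(f) = -61/(-120) = -61*(-1/120) = 61/120)
L(y) = -37 + y² + y³ (L(y) = (y² + y²*y) - 37 = (y² + y³) - 37 = -37 + y² + y³)
(L(-53) + h(-13)) - 6639 = ((-37 + (-53)² + (-53)³) + 61/120) - 6639 = ((-37 + 2809 - 148877) + 61/120) - 6639 = (-146105 + 61/120) - 6639 = -17532539/120 - 6639 = -18329219/120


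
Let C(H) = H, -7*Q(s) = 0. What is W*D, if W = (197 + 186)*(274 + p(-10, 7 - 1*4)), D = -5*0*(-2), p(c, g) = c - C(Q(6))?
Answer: 0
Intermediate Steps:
Q(s) = 0 (Q(s) = -⅐*0 = 0)
p(c, g) = c (p(c, g) = c - 1*0 = c + 0 = c)
D = 0 (D = 0*(-2) = 0)
W = 101112 (W = (197 + 186)*(274 - 10) = 383*264 = 101112)
W*D = 101112*0 = 0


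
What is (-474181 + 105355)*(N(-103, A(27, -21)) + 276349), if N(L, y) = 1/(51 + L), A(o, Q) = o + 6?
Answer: -2650041918711/26 ≈ -1.0192e+11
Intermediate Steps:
A(o, Q) = 6 + o
(-474181 + 105355)*(N(-103, A(27, -21)) + 276349) = (-474181 + 105355)*(1/(51 - 103) + 276349) = -368826*(1/(-52) + 276349) = -368826*(-1/52 + 276349) = -368826*14370147/52 = -2650041918711/26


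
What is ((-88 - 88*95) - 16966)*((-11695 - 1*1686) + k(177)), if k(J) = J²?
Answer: -456130472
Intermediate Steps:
((-88 - 88*95) - 16966)*((-11695 - 1*1686) + k(177)) = ((-88 - 88*95) - 16966)*((-11695 - 1*1686) + 177²) = ((-88 - 8360) - 16966)*((-11695 - 1686) + 31329) = (-8448 - 16966)*(-13381 + 31329) = -25414*17948 = -456130472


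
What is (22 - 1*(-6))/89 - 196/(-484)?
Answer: 7749/10769 ≈ 0.71957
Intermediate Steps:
(22 - 1*(-6))/89 - 196/(-484) = (22 + 6)*(1/89) - 196*(-1/484) = 28*(1/89) + 49/121 = 28/89 + 49/121 = 7749/10769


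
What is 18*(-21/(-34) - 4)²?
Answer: 119025/578 ≈ 205.93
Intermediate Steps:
18*(-21/(-34) - 4)² = 18*(-21*(-1/34) - 4)² = 18*(21/34 - 4)² = 18*(-115/34)² = 18*(13225/1156) = 119025/578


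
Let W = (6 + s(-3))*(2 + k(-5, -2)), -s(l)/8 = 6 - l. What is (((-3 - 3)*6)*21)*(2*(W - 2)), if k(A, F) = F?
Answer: 3024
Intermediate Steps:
s(l) = -48 + 8*l (s(l) = -8*(6 - l) = -48 + 8*l)
W = 0 (W = (6 + (-48 + 8*(-3)))*(2 - 2) = (6 + (-48 - 24))*0 = (6 - 72)*0 = -66*0 = 0)
(((-3 - 3)*6)*21)*(2*(W - 2)) = (((-3 - 3)*6)*21)*(2*(0 - 2)) = (-6*6*21)*(2*(-2)) = -36*21*(-4) = -756*(-4) = 3024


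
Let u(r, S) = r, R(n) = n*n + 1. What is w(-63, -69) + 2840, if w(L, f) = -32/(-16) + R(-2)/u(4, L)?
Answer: 11373/4 ≈ 2843.3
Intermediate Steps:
R(n) = 1 + n**2 (R(n) = n**2 + 1 = 1 + n**2)
w(L, f) = 13/4 (w(L, f) = -32/(-16) + (1 + (-2)**2)/4 = -32*(-1/16) + (1 + 4)*(1/4) = 2 + 5*(1/4) = 2 + 5/4 = 13/4)
w(-63, -69) + 2840 = 13/4 + 2840 = 11373/4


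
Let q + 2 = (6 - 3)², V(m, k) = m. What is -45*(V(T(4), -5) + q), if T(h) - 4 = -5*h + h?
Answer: 225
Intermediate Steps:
T(h) = 4 - 4*h (T(h) = 4 + (-5*h + h) = 4 - 4*h)
q = 7 (q = -2 + (6 - 3)² = -2 + 3² = -2 + 9 = 7)
-45*(V(T(4), -5) + q) = -45*((4 - 4*4) + 7) = -45*((4 - 16) + 7) = -45*(-12 + 7) = -45*(-5) = 225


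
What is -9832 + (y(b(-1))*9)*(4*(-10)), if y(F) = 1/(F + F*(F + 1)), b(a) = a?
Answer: -9472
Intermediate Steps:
y(F) = 1/(F + F*(1 + F))
-9832 + (y(b(-1))*9)*(4*(-10)) = -9832 + ((1/((-1)*(2 - 1)))*9)*(4*(-10)) = -9832 + (-1/1*9)*(-40) = -9832 + (-1*1*9)*(-40) = -9832 - 1*9*(-40) = -9832 - 9*(-40) = -9832 + 360 = -9472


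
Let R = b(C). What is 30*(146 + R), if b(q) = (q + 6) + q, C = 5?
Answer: 4860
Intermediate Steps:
b(q) = 6 + 2*q (b(q) = (6 + q) + q = 6 + 2*q)
R = 16 (R = 6 + 2*5 = 6 + 10 = 16)
30*(146 + R) = 30*(146 + 16) = 30*162 = 4860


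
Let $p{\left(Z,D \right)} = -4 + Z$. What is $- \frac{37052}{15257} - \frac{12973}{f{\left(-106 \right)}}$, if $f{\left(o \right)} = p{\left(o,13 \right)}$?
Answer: $\frac{17623031}{152570} \approx 115.51$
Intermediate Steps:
$f{\left(o \right)} = -4 + o$
$- \frac{37052}{15257} - \frac{12973}{f{\left(-106 \right)}} = - \frac{37052}{15257} - \frac{12973}{-4 - 106} = \left(-37052\right) \frac{1}{15257} - \frac{12973}{-110} = - \frac{37052}{15257} - - \frac{12973}{110} = - \frac{37052}{15257} + \frac{12973}{110} = \frac{17623031}{152570}$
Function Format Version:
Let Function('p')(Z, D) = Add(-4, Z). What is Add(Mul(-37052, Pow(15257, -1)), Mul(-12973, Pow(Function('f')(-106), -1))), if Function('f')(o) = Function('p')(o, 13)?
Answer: Rational(17623031, 152570) ≈ 115.51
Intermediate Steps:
Function('f')(o) = Add(-4, o)
Add(Mul(-37052, Pow(15257, -1)), Mul(-12973, Pow(Function('f')(-106), -1))) = Add(Mul(-37052, Pow(15257, -1)), Mul(-12973, Pow(Add(-4, -106), -1))) = Add(Mul(-37052, Rational(1, 15257)), Mul(-12973, Pow(-110, -1))) = Add(Rational(-37052, 15257), Mul(-12973, Rational(-1, 110))) = Add(Rational(-37052, 15257), Rational(12973, 110)) = Rational(17623031, 152570)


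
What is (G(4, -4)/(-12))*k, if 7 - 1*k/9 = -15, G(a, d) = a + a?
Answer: -132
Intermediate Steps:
G(a, d) = 2*a
k = 198 (k = 63 - 9*(-15) = 63 + 135 = 198)
(G(4, -4)/(-12))*k = ((2*4)/(-12))*198 = (8*(-1/12))*198 = -⅔*198 = -132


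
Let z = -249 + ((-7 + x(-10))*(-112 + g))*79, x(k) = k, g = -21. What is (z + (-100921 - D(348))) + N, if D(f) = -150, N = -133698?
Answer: -56099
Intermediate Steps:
z = 178370 (z = -249 + ((-7 - 10)*(-112 - 21))*79 = -249 - 17*(-133)*79 = -249 + 2261*79 = -249 + 178619 = 178370)
(z + (-100921 - D(348))) + N = (178370 + (-100921 - 1*(-150))) - 133698 = (178370 + (-100921 + 150)) - 133698 = (178370 - 100771) - 133698 = 77599 - 133698 = -56099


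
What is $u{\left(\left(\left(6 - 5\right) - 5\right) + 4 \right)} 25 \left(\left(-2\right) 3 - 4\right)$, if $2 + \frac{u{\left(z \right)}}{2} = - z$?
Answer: $1000$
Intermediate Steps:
$u{\left(z \right)} = -4 - 2 z$ ($u{\left(z \right)} = -4 + 2 \left(- z\right) = -4 - 2 z$)
$u{\left(\left(\left(6 - 5\right) - 5\right) + 4 \right)} 25 \left(\left(-2\right) 3 - 4\right) = \left(-4 - 2 \left(\left(\left(6 - 5\right) - 5\right) + 4\right)\right) 25 \left(\left(-2\right) 3 - 4\right) = \left(-4 - 2 \left(\left(\left(6 - 5\right) - 5\right) + 4\right)\right) 25 \left(-6 - 4\right) = \left(-4 - 2 \left(\left(1 - 5\right) + 4\right)\right) 25 \left(-10\right) = \left(-4 - 2 \left(-4 + 4\right)\right) 25 \left(-10\right) = \left(-4 - 0\right) 25 \left(-10\right) = \left(-4 + 0\right) 25 \left(-10\right) = \left(-4\right) 25 \left(-10\right) = \left(-100\right) \left(-10\right) = 1000$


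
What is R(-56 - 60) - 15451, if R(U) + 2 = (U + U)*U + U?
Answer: 11343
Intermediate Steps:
R(U) = -2 + U + 2*U**2 (R(U) = -2 + ((U + U)*U + U) = -2 + ((2*U)*U + U) = -2 + (2*U**2 + U) = -2 + (U + 2*U**2) = -2 + U + 2*U**2)
R(-56 - 60) - 15451 = (-2 + (-56 - 60) + 2*(-56 - 60)**2) - 15451 = (-2 - 116 + 2*(-116)**2) - 15451 = (-2 - 116 + 2*13456) - 15451 = (-2 - 116 + 26912) - 15451 = 26794 - 15451 = 11343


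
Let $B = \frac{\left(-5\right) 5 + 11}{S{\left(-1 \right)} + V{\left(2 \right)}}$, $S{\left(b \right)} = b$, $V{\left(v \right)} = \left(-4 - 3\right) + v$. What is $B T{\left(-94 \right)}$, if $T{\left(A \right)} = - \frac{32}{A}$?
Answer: $\frac{112}{141} \approx 0.79433$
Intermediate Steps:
$V{\left(v \right)} = -7 + v$
$B = \frac{7}{3}$ ($B = \frac{\left(-5\right) 5 + 11}{-1 + \left(-7 + 2\right)} = \frac{-25 + 11}{-1 - 5} = - \frac{14}{-6} = \left(-14\right) \left(- \frac{1}{6}\right) = \frac{7}{3} \approx 2.3333$)
$B T{\left(-94 \right)} = \frac{7 \left(- \frac{32}{-94}\right)}{3} = \frac{7 \left(\left(-32\right) \left(- \frac{1}{94}\right)\right)}{3} = \frac{7}{3} \cdot \frac{16}{47} = \frac{112}{141}$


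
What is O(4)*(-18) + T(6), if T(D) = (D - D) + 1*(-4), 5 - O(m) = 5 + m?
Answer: 68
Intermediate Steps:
O(m) = -m (O(m) = 5 - (5 + m) = 5 + (-5 - m) = -m)
T(D) = -4 (T(D) = 0 - 4 = -4)
O(4)*(-18) + T(6) = -1*4*(-18) - 4 = -4*(-18) - 4 = 72 - 4 = 68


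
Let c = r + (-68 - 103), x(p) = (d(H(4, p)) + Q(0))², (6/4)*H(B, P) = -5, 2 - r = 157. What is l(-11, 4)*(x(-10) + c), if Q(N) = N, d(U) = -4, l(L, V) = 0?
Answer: 0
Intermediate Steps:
r = -155 (r = 2 - 1*157 = 2 - 157 = -155)
H(B, P) = -10/3 (H(B, P) = (⅔)*(-5) = -10/3)
x(p) = 16 (x(p) = (-4 + 0)² = (-4)² = 16)
c = -326 (c = -155 + (-68 - 103) = -155 - 171 = -326)
l(-11, 4)*(x(-10) + c) = 0*(16 - 326) = 0*(-310) = 0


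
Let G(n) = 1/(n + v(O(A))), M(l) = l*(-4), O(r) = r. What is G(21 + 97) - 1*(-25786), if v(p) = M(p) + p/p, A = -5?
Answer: 3584255/139 ≈ 25786.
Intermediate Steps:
M(l) = -4*l
v(p) = 1 - 4*p (v(p) = -4*p + p/p = -4*p + 1 = 1 - 4*p)
G(n) = 1/(21 + n) (G(n) = 1/(n + (1 - 4*(-5))) = 1/(n + (1 + 20)) = 1/(n + 21) = 1/(21 + n))
G(21 + 97) - 1*(-25786) = 1/(21 + (21 + 97)) - 1*(-25786) = 1/(21 + 118) + 25786 = 1/139 + 25786 = 3584255/139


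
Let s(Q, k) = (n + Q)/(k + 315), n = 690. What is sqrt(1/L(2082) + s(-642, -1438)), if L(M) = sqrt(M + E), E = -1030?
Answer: sqrt(-14913943104 + 663353854*sqrt(263))/590698 ≈ 0.10914*I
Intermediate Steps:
s(Q, k) = (690 + Q)/(315 + k) (s(Q, k) = (690 + Q)/(k + 315) = (690 + Q)/(315 + k))
L(M) = sqrt(-1030 + M) (L(M) = sqrt(M - 1030) = sqrt(-1030 + M))
sqrt(1/L(2082) + s(-642, -1438)) = sqrt(1/(sqrt(-1030 + 2082)) + (690 - 642)/(315 - 1438)) = sqrt(1/(sqrt(1052)) + 48/(-1123)) = sqrt(1/(2*sqrt(263)) - 1/1123*48) = sqrt(sqrt(263)/526 - 48/1123) = sqrt(-48/1123 + sqrt(263)/526)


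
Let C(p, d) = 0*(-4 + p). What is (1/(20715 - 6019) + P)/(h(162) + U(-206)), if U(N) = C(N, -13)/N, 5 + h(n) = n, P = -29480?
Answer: -433238079/2307272 ≈ -187.77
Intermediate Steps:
C(p, d) = 0
h(n) = -5 + n
U(N) = 0 (U(N) = 0/N = 0)
(1/(20715 - 6019) + P)/(h(162) + U(-206)) = (1/(20715 - 6019) - 29480)/((-5 + 162) + 0) = (1/14696 - 29480)/(157 + 0) = (1/14696 - 29480)/157 = -433238079/14696*1/157 = -433238079/2307272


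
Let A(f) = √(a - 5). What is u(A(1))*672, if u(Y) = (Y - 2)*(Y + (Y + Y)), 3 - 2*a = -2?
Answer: -5040 - 2016*I*√10 ≈ -5040.0 - 6375.1*I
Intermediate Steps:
a = 5/2 (a = 3/2 - ½*(-2) = 3/2 + 1 = 5/2 ≈ 2.5000)
A(f) = I*√10/2 (A(f) = √(5/2 - 5) = √(-5/2) = I*√10/2)
u(Y) = 3*Y*(-2 + Y) (u(Y) = (-2 + Y)*(Y + 2*Y) = (-2 + Y)*(3*Y) = 3*Y*(-2 + Y))
u(A(1))*672 = (3*(I*√10/2)*(-2 + I*√10/2))*672 = (3*I*√10*(-2 + I*√10/2)/2)*672 = 1008*I*√10*(-2 + I*√10/2)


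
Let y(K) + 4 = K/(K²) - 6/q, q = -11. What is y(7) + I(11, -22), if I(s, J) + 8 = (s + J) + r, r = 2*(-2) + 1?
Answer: -1949/77 ≈ -25.312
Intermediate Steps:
r = -3 (r = -4 + 1 = -3)
y(K) = -38/11 + 1/K (y(K) = -4 + (K/(K²) - 6/(-11)) = -4 + (K/K² - 6*(-1/11)) = -4 + (1/K + 6/11) = -4 + (6/11 + 1/K) = -38/11 + 1/K)
I(s, J) = -11 + J + s (I(s, J) = -8 + ((s + J) - 3) = -8 + ((J + s) - 3) = -8 + (-3 + J + s) = -11 + J + s)
y(7) + I(11, -22) = (-38/11 + 1/7) + (-11 - 22 + 11) = (-38/11 + ⅐) - 22 = -255/77 - 22 = -1949/77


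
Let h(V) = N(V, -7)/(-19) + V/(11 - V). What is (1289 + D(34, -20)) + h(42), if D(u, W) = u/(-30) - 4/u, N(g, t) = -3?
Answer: 193233689/150195 ≈ 1286.6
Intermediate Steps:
D(u, W) = -4/u - u/30 (D(u, W) = u*(-1/30) - 4/u = -u/30 - 4/u = -4/u - u/30)
h(V) = 3/19 + V/(11 - V) (h(V) = -3/(-19) + V/(11 - V) = -3*(-1/19) + V/(11 - V) = 3/19 + V/(11 - V))
(1289 + D(34, -20)) + h(42) = (1289 + (-4/34 - 1/30*34)) + (-33 - 16*42)/(19*(-11 + 42)) = (1289 + (-4*1/34 - 17/15)) + (1/19)*(-33 - 672)/31 = (1289 + (-2/17 - 17/15)) + (1/19)*(1/31)*(-705) = (1289 - 319/255) - 705/589 = 328376/255 - 705/589 = 193233689/150195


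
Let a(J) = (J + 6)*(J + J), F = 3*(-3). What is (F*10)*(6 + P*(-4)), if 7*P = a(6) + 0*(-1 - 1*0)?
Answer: 48060/7 ≈ 6865.7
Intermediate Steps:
F = -9
a(J) = 2*J*(6 + J) (a(J) = (6 + J)*(2*J) = 2*J*(6 + J))
P = 144/7 (P = (2*6*(6 + 6) + 0*(-1 - 1*0))/7 = (2*6*12 + 0*(-1 + 0))/7 = (144 + 0*(-1))/7 = (144 + 0)/7 = (⅐)*144 = 144/7 ≈ 20.571)
(F*10)*(6 + P*(-4)) = (-9*10)*(6 + (144/7)*(-4)) = -90*(6 - 576/7) = -90*(-534/7) = 48060/7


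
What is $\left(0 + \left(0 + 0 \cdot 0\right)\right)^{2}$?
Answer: $0$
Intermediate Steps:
$\left(0 + \left(0 + 0 \cdot 0\right)\right)^{2} = \left(0 + \left(0 + 0\right)\right)^{2} = \left(0 + 0\right)^{2} = 0^{2} = 0$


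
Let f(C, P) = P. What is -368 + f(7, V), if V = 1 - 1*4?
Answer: -371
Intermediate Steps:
V = -3 (V = 1 - 4 = -3)
-368 + f(7, V) = -368 - 3 = -371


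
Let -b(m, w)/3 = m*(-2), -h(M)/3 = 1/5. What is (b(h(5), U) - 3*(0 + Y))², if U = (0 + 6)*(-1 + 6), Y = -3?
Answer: 729/25 ≈ 29.160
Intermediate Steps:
h(M) = -⅗ (h(M) = -3/5 = -3*⅕ = -⅗)
U = 30 (U = 6*5 = 30)
b(m, w) = 6*m (b(m, w) = -3*m*(-2) = -(-6)*m = 6*m)
(b(h(5), U) - 3*(0 + Y))² = (6*(-⅗) - 3*(0 - 3))² = (-18/5 - 3*(-3))² = (-18/5 + 9)² = (27/5)² = 729/25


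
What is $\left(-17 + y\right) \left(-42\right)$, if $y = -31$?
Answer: $2016$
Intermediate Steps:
$\left(-17 + y\right) \left(-42\right) = \left(-17 - 31\right) \left(-42\right) = \left(-48\right) \left(-42\right) = 2016$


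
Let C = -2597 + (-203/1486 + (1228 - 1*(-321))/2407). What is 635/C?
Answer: -2271269270/9287141601 ≈ -0.24456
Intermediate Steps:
C = -9287141601/3576802 (C = -2597 + (-203*1/1486 + (1228 + 321)*(1/2407)) = -2597 + (-203/1486 + 1549*(1/2407)) = -2597 + (-203/1486 + 1549/2407) = -2597 + 1813193/3576802 = -9287141601/3576802 ≈ -2596.5)
635/C = 635/(-9287141601/3576802) = 635*(-3576802/9287141601) = -2271269270/9287141601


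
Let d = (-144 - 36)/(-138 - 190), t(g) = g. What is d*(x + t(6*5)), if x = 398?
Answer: 9630/41 ≈ 234.88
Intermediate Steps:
d = 45/82 (d = -180/(-328) = -180*(-1/328) = 45/82 ≈ 0.54878)
d*(x + t(6*5)) = 45*(398 + 6*5)/82 = 45*(398 + 30)/82 = (45/82)*428 = 9630/41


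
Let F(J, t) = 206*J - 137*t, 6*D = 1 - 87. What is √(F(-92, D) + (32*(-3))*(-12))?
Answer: I*√142527/3 ≈ 125.84*I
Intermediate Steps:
D = -43/3 (D = (1 - 87)/6 = (⅙)*(-86) = -43/3 ≈ -14.333)
F(J, t) = -137*t + 206*J
√(F(-92, D) + (32*(-3))*(-12)) = √((-137*(-43/3) + 206*(-92)) + (32*(-3))*(-12)) = √((5891/3 - 18952) - 96*(-12)) = √(-50965/3 + 1152) = √(-47509/3) = I*√142527/3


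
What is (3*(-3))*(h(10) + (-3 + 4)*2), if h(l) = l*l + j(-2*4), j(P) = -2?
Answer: -900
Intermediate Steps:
h(l) = -2 + l² (h(l) = l*l - 2 = l² - 2 = -2 + l²)
(3*(-3))*(h(10) + (-3 + 4)*2) = (3*(-3))*((-2 + 10²) + (-3 + 4)*2) = -9*((-2 + 100) + 1*2) = -9*(98 + 2) = -9*100 = -900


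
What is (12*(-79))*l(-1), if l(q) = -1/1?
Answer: 948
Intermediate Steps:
l(q) = -1 (l(q) = -1*1 = -1)
(12*(-79))*l(-1) = (12*(-79))*(-1) = -948*(-1) = 948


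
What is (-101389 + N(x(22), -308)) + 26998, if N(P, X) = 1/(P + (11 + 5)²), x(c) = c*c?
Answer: -55049339/740 ≈ -74391.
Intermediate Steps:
x(c) = c²
N(P, X) = 1/(256 + P) (N(P, X) = 1/(P + 16²) = 1/(P + 256) = 1/(256 + P))
(-101389 + N(x(22), -308)) + 26998 = (-101389 + 1/(256 + 22²)) + 26998 = (-101389 + 1/(256 + 484)) + 26998 = (-101389 + 1/740) + 26998 = -75027859/740 + 26998 = -55049339/740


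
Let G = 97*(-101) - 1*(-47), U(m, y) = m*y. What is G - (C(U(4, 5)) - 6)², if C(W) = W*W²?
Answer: -63913786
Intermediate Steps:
G = -9750 (G = -9797 + 47 = -9750)
C(W) = W³
G - (C(U(4, 5)) - 6)² = -9750 - ((4*5)³ - 6)² = -9750 - (20³ - 6)² = -9750 - (8000 - 6)² = -9750 - 1*7994² = -9750 - 1*63904036 = -9750 - 63904036 = -63913786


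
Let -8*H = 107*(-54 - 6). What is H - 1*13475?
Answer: -25345/2 ≈ -12673.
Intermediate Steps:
H = 1605/2 (H = -107*(-54 - 6)/8 = -107*(-60)/8 = -⅛*(-6420) = 1605/2 ≈ 802.50)
H - 1*13475 = 1605/2 - 1*13475 = 1605/2 - 13475 = -25345/2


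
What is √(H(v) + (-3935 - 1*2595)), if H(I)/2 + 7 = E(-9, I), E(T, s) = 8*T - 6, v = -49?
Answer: 10*I*√67 ≈ 81.854*I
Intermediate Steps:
E(T, s) = -6 + 8*T
H(I) = -170 (H(I) = -14 + 2*(-6 + 8*(-9)) = -14 + 2*(-6 - 72) = -14 + 2*(-78) = -14 - 156 = -170)
√(H(v) + (-3935 - 1*2595)) = √(-170 + (-3935 - 1*2595)) = √(-170 + (-3935 - 2595)) = √(-170 - 6530) = √(-6700) = 10*I*√67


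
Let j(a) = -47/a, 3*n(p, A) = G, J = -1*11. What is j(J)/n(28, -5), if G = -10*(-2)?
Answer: 141/220 ≈ 0.64091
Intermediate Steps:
G = 20
J = -11
n(p, A) = 20/3 (n(p, A) = (⅓)*20 = 20/3)
j(J)/n(28, -5) = (-47/(-11))/(20/3) = -47*(-1/11)*(3/20) = (47/11)*(3/20) = 141/220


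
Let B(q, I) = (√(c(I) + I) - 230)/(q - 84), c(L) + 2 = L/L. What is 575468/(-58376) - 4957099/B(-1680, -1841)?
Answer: -14675688061008817/399452374 - 4372161318*I*√1842/27371 ≈ -3.674e+7 - 6.8557e+6*I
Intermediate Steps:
c(L) = -1 (c(L) = -2 + L/L = -2 + 1 = -1)
B(q, I) = (-230 + √(-1 + I))/(-84 + q) (B(q, I) = (√(-1 + I) - 230)/(q - 84) = (-230 + √(-1 + I))/(-84 + q))
575468/(-58376) - 4957099/B(-1680, -1841) = 575468/(-58376) - 4957099*(-84 - 1680)/(-230 + √(-1 - 1841)) = 575468*(-1/58376) - 4957099*(-1764/(-230 + √(-1842))) = -143867/14594 - 4957099*(-1764/(-230 + I*√1842)) = -143867/14594 - 4957099/(115/882 - I*√1842/1764)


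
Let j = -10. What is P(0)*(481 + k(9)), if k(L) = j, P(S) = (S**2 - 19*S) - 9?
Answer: -4239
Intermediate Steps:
P(S) = -9 + S**2 - 19*S
k(L) = -10
P(0)*(481 + k(9)) = (-9 + 0**2 - 19*0)*(481 - 10) = (-9 + 0 + 0)*471 = -9*471 = -4239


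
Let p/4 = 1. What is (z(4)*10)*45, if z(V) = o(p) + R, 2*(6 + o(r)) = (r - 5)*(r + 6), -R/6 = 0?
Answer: -4950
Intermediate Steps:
R = 0 (R = -6*0 = 0)
p = 4 (p = 4*1 = 4)
o(r) = -6 + (-5 + r)*(6 + r)/2 (o(r) = -6 + ((r - 5)*(r + 6))/2 = -6 + ((-5 + r)*(6 + r))/2 = -6 + (-5 + r)*(6 + r)/2)
z(V) = -11 (z(V) = (-21 + (½)*4 + (½)*4²) + 0 = (-21 + 2 + (½)*16) + 0 = (-21 + 2 + 8) + 0 = -11 + 0 = -11)
(z(4)*10)*45 = -11*10*45 = -110*45 = -4950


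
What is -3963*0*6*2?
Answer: 0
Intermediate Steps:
-3963*0*6*2 = -0*2 = -3963*0 = 0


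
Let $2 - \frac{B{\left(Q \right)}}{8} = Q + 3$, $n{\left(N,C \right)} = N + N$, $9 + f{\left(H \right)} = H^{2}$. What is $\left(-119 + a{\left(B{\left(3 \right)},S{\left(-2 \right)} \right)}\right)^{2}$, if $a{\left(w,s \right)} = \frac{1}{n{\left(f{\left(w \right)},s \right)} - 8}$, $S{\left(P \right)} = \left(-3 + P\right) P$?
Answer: $\frac{57896540689}{4088484} \approx 14161.0$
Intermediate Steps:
$f{\left(H \right)} = -9 + H^{2}$
$S{\left(P \right)} = P \left(-3 + P\right)$
$n{\left(N,C \right)} = 2 N$
$B{\left(Q \right)} = -8 - 8 Q$ ($B{\left(Q \right)} = 16 - 8 \left(Q + 3\right) = 16 - 8 \left(3 + Q\right) = 16 - \left(24 + 8 Q\right) = -8 - 8 Q$)
$a{\left(w,s \right)} = \frac{1}{-26 + 2 w^{2}}$ ($a{\left(w,s \right)} = \frac{1}{2 \left(-9 + w^{2}\right) - 8} = \frac{1}{\left(-18 + 2 w^{2}\right) - 8} = \frac{1}{-26 + 2 w^{2}}$)
$\left(-119 + a{\left(B{\left(3 \right)},S{\left(-2 \right)} \right)}\right)^{2} = \left(-119 + \frac{1}{2 \left(-13 + \left(-8 - 24\right)^{2}\right)}\right)^{2} = \left(-119 + \frac{1}{2 \left(-13 + \left(-32\right)^{2}\right)}\right)^{2} = \left(-119 + \frac{1}{2 \left(-13 + 1024\right)}\right)^{2} = \left(-119 + \frac{1}{2 \cdot 1011}\right)^{2} = \left(-119 + \frac{1}{2} \cdot \frac{1}{1011}\right)^{2} = \left(-119 + \frac{1}{2022}\right)^{2} = \left(- \frac{240617}{2022}\right)^{2} = \frac{57896540689}{4088484}$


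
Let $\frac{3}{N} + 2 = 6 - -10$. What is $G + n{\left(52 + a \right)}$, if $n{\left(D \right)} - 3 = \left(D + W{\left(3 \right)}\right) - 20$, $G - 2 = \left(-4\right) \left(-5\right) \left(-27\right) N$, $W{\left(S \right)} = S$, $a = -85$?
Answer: $- \frac{1125}{7} \approx -160.71$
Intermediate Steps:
$N = \frac{3}{14}$ ($N = \frac{3}{-2 + \left(6 - -10\right)} = \frac{3}{-2 + \left(6 + 10\right)} = \frac{3}{-2 + 16} = \frac{3}{14} \approx 0.21429$)
$G = - \frac{796}{7}$ ($G = 2 + \left(-4\right) \left(-5\right) \left(-27\right) \frac{3}{14} = 2 + 20 \left(-27\right) \frac{3}{14} = 2 - \frac{810}{7} = - \frac{796}{7} \approx -113.71$)
$n{\left(D \right)} = -14 + D$ ($n{\left(D \right)} = 3 + \left(\left(D + 3\right) - 20\right) = 3 + \left(\left(3 + D\right) - 20\right) = 3 + \left(-17 + D\right) = -14 + D$)
$G + n{\left(52 + a \right)} = - \frac{796}{7} + \left(-14 + \left(52 - 85\right)\right) = - \frac{796}{7} - 47 = - \frac{1125}{7}$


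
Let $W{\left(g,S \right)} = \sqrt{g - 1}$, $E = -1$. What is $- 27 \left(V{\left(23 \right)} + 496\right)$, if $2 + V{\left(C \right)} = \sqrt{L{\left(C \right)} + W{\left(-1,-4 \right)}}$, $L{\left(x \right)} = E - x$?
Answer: $-13338 - 27 \sqrt{-24 + i \sqrt{2}} \approx -13342.0 - 132.33 i$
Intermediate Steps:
$W{\left(g,S \right)} = \sqrt{-1 + g}$
$L{\left(x \right)} = -1 - x$
$V{\left(C \right)} = -2 + \sqrt{-1 - C + i \sqrt{2}}$ ($V{\left(C \right)} = -2 + \sqrt{\left(-1 - C\right) + \sqrt{-1 - 1}} = -2 + \sqrt{\left(-1 - C\right) + \sqrt{-2}} = -2 + \sqrt{\left(-1 - C\right) + i \sqrt{2}} = -2 + \sqrt{-1 - C + i \sqrt{2}}$)
$- 27 \left(V{\left(23 \right)} + 496\right) = - 27 \left(\left(-2 + \sqrt{-1 - 23 + i \sqrt{2}}\right) + 496\right) = - 27 \left(\left(-2 + \sqrt{-24 + i \sqrt{2}}\right) + 496\right) = - 27 \left(494 + \sqrt{-24 + i \sqrt{2}}\right) = -13338 - 27 \sqrt{-24 + i \sqrt{2}}$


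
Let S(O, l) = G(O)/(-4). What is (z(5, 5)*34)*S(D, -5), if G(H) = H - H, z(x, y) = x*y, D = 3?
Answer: 0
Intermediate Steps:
G(H) = 0
S(O, l) = 0 (S(O, l) = 0/(-4) = 0*(-1/4) = 0)
(z(5, 5)*34)*S(D, -5) = ((5*5)*34)*0 = (25*34)*0 = 850*0 = 0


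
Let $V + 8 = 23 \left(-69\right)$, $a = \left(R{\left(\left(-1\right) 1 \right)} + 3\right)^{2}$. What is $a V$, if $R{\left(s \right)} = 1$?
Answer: $-25520$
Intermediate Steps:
$a = 16$ ($a = \left(1 + 3\right)^{2} = 4^{2} = 16$)
$V = -1595$ ($V = -8 + 23 \left(-69\right) = -8 - 1587 = -1595$)
$a V = 16 \left(-1595\right) = -25520$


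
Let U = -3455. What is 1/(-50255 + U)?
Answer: -1/53710 ≈ -1.8619e-5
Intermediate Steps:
1/(-50255 + U) = 1/(-50255 - 3455) = 1/(-53710) = -1/53710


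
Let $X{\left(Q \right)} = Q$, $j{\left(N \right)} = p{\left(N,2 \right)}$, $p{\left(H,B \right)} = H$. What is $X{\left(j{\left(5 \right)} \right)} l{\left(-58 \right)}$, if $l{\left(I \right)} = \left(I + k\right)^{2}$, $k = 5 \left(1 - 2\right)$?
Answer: $19845$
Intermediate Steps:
$j{\left(N \right)} = N$
$k = -5$ ($k = 5 \left(-1\right) = -5$)
$l{\left(I \right)} = \left(-5 + I\right)^{2}$ ($l{\left(I \right)} = \left(I - 5\right)^{2} = \left(-5 + I\right)^{2}$)
$X{\left(j{\left(5 \right)} \right)} l{\left(-58 \right)} = 5 \left(-5 - 58\right)^{2} = 5 \left(-63\right)^{2} = 5 \cdot 3969 = 19845$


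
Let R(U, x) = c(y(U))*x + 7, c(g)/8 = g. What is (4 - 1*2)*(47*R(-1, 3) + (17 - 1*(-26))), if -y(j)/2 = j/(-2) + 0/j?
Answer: -1512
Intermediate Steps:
y(j) = j (y(j) = -2*(j/(-2) + 0/j) = -2*(j*(-½) + 0) = -2*(-j/2 + 0) = -(-1)*j = j)
c(g) = 8*g
R(U, x) = 7 + 8*U*x (R(U, x) = (8*U)*x + 7 = 8*U*x + 7 = 7 + 8*U*x)
(4 - 1*2)*(47*R(-1, 3) + (17 - 1*(-26))) = (4 - 1*2)*(47*(7 + 8*(-1)*3) + (17 - 1*(-26))) = (4 - 2)*(47*(7 - 24) + (17 + 26)) = 2*(47*(-17) + 43) = 2*(-799 + 43) = 2*(-756) = -1512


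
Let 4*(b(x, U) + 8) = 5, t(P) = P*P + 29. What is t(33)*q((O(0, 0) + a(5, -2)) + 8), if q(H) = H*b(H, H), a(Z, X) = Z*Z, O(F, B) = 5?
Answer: -286767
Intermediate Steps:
a(Z, X) = Z²
t(P) = 29 + P² (t(P) = P² + 29 = 29 + P²)
b(x, U) = -27/4 (b(x, U) = -8 + (¼)*5 = -8 + 5/4 = -27/4)
q(H) = -27*H/4 (q(H) = H*(-27/4) = -27*H/4)
t(33)*q((O(0, 0) + a(5, -2)) + 8) = (29 + 33²)*(-27*((5 + 5²) + 8)/4) = (29 + 1089)*(-27*((5 + 25) + 8)/4) = 1118*(-27*(30 + 8)/4) = 1118*(-27/4*38) = 1118*(-513/2) = -286767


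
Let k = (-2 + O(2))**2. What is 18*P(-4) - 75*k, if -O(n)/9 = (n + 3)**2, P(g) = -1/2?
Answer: -3864684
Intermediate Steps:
P(g) = -1/2 (P(g) = -1*1/2 = -1/2)
O(n) = -9*(3 + n)**2 (O(n) = -9*(n + 3)**2 = -9*(3 + n)**2)
k = 51529 (k = (-2 - 9*(3 + 2)**2)**2 = (-2 - 9*5**2)**2 = (-2 - 9*25)**2 = (-2 - 225)**2 = (-227)**2 = 51529)
18*P(-4) - 75*k = 18*(-1/2) - 75*51529 = -9 - 3864675 = -3864684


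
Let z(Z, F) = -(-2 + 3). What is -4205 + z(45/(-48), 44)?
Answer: -4206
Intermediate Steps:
z(Z, F) = -1 (z(Z, F) = -1*1 = -1)
-4205 + z(45/(-48), 44) = -4205 - 1 = -4206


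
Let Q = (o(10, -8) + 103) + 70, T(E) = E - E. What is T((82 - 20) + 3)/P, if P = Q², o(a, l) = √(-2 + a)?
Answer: 0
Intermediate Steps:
T(E) = 0
Q = 173 + 2*√2 (Q = (√(-2 + 10) + 103) + 70 = (√8 + 103) + 70 = (2*√2 + 103) + 70 = (103 + 2*√2) + 70 = 173 + 2*√2 ≈ 175.83)
P = (173 + 2*√2)² ≈ 30916.
T((82 - 20) + 3)/P = 0/(29937 + 692*√2) = 0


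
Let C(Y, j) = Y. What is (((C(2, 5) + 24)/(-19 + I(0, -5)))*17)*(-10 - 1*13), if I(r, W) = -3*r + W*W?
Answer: -5083/3 ≈ -1694.3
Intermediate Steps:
I(r, W) = W² - 3*r (I(r, W) = -3*r + W² = W² - 3*r)
(((C(2, 5) + 24)/(-19 + I(0, -5)))*17)*(-10 - 1*13) = (((2 + 24)/(-19 + ((-5)² - 3*0)))*17)*(-10 - 1*13) = ((26/(-19 + (25 + 0)))*17)*(-10 - 13) = ((26/(-19 + 25))*17)*(-23) = ((26/6)*17)*(-23) = ((26*(⅙))*17)*(-23) = ((13/3)*17)*(-23) = (221/3)*(-23) = -5083/3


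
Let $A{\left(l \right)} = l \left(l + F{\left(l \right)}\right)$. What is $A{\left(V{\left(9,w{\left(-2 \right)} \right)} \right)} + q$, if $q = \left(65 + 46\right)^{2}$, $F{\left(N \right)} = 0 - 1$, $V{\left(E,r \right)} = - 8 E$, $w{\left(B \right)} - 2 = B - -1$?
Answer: $17577$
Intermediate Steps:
$w{\left(B \right)} = 3 + B$ ($w{\left(B \right)} = 2 + \left(B - -1\right) = 2 + \left(B + 1\right) = 2 + \left(1 + B\right) = 3 + B$)
$F{\left(N \right)} = -1$ ($F{\left(N \right)} = 0 - 1 = -1$)
$A{\left(l \right)} = l \left(-1 + l\right)$ ($A{\left(l \right)} = l \left(l - 1\right) = l \left(-1 + l\right)$)
$q = 12321$ ($q = 111^{2} = 12321$)
$A{\left(V{\left(9,w{\left(-2 \right)} \right)} \right)} + q = \left(-8\right) 9 \left(-1 - 72\right) + 12321 = - 72 \left(-1 - 72\right) + 12321 = \left(-72\right) \left(-73\right) + 12321 = 5256 + 12321 = 17577$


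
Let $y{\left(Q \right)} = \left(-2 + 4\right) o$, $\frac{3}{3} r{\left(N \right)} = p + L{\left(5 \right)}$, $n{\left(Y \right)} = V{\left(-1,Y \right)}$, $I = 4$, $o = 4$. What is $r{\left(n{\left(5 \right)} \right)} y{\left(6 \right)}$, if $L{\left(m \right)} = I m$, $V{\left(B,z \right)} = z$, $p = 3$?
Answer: $184$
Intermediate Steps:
$n{\left(Y \right)} = Y$
$L{\left(m \right)} = 4 m$
$r{\left(N \right)} = 23$ ($r{\left(N \right)} = 3 + 4 \cdot 5 = 3 + 20 = 23$)
$y{\left(Q \right)} = 8$ ($y{\left(Q \right)} = \left(-2 + 4\right) 4 = 2 \cdot 4 = 8$)
$r{\left(n{\left(5 \right)} \right)} y{\left(6 \right)} = 23 \cdot 8 = 184$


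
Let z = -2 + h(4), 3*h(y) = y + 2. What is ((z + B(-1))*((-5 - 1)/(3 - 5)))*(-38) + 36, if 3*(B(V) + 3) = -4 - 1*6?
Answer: 758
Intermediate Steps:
h(y) = 2/3 + y/3 (h(y) = (y + 2)/3 = (2 + y)/3 = 2/3 + y/3)
B(V) = -19/3 (B(V) = -3 + (-4 - 1*6)/3 = -3 + (-4 - 6)/3 = -3 + (1/3)*(-10) = -3 - 10/3 = -19/3)
z = 0 (z = -2 + (2/3 + (1/3)*4) = -2 + (2/3 + 4/3) = -2 + 2 = 0)
((z + B(-1))*((-5 - 1)/(3 - 5)))*(-38) + 36 = ((0 - 19/3)*((-5 - 1)/(3 - 5)))*(-38) + 36 = -(-38)/(-2)*(-38) + 36 = -(-38)*(-1)/2*(-38) + 36 = -19/3*3*(-38) + 36 = -19*(-38) + 36 = 722 + 36 = 758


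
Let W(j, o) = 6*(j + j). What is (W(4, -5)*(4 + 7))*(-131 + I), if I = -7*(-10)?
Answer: -32208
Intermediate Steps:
W(j, o) = 12*j (W(j, o) = 6*(2*j) = 12*j)
I = 70
(W(4, -5)*(4 + 7))*(-131 + I) = ((12*4)*(4 + 7))*(-131 + 70) = (48*11)*(-61) = 528*(-61) = -32208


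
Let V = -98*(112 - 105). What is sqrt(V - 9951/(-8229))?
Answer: 3*I*sqrt(572488787)/2743 ≈ 26.169*I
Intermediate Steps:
V = -686 (V = -98*7 = -686)
sqrt(V - 9951/(-8229)) = sqrt(-686 - 9951/(-8229)) = sqrt(-686 - 9951*(-1/8229)) = sqrt(-686 + 3317/2743) = sqrt(-1878381/2743) = 3*I*sqrt(572488787)/2743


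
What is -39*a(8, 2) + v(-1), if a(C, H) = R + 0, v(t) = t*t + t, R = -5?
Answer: 195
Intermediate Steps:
v(t) = t + t² (v(t) = t² + t = t + t²)
a(C, H) = -5 (a(C, H) = -5 + 0 = -5)
-39*a(8, 2) + v(-1) = -39*(-5) - (1 - 1) = 195 - 1*0 = 195 + 0 = 195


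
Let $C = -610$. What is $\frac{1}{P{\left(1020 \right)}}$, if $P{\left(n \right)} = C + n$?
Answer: $\frac{1}{410} \approx 0.002439$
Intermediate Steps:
$P{\left(n \right)} = -610 + n$
$\frac{1}{P{\left(1020 \right)}} = \frac{1}{-610 + 1020} = \frac{1}{410}$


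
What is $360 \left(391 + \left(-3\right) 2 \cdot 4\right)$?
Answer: $132120$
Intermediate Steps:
$360 \left(391 + \left(-3\right) 2 \cdot 4\right) = 360 \left(391 - 24\right) = 360 \cdot 367 = 132120$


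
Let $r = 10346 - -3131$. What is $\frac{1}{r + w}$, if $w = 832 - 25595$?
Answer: $- \frac{1}{11286} \approx -8.8605 \cdot 10^{-5}$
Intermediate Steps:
$r = 13477$ ($r = 10346 + 3131 = 13477$)
$w = -24763$
$\frac{1}{r + w} = \frac{1}{13477 - 24763} = \frac{1}{-11286} = - \frac{1}{11286}$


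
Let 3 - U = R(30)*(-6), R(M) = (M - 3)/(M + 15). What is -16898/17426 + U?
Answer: 245284/43565 ≈ 5.6303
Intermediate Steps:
R(M) = (-3 + M)/(15 + M)
U = 33/5 (U = 3 - (-3 + 30)/(15 + 30)*(-6) = 3 - 27/45*(-6) = 3 - (1/45)*27*(-6) = 3 - 3*(-6)/5 = 3 - 1*(-18/5) = 3 + 18/5 = 33/5 ≈ 6.6000)
-16898/17426 + U = -16898/17426 + 33/5 = -16898*1/17426 + 33/5 = -8449/8713 + 33/5 = 245284/43565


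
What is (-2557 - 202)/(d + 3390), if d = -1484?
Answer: -2759/1906 ≈ -1.4475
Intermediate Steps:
(-2557 - 202)/(d + 3390) = (-2557 - 202)/(-1484 + 3390) = -2759/1906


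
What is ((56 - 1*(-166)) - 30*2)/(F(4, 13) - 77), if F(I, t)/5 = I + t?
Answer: 81/4 ≈ 20.250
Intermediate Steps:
F(I, t) = 5*I + 5*t (F(I, t) = 5*(I + t) = 5*I + 5*t)
((56 - 1*(-166)) - 30*2)/(F(4, 13) - 77) = ((56 - 1*(-166)) - 30*2)/((5*4 + 5*13) - 77) = ((56 + 166) - 60)/((20 + 65) - 77) = (222 - 60)/(85 - 77) = 162/8 = 162*(⅛) = 81/4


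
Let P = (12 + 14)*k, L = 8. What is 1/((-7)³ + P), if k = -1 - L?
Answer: -1/577 ≈ -0.0017331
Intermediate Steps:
k = -9 (k = -1 - 1*8 = -1 - 8 = -9)
P = -234 (P = (12 + 14)*(-9) = 26*(-9) = -234)
1/((-7)³ + P) = 1/((-7)³ - 234) = 1/(-343 - 234) = 1/(-577) = -1/577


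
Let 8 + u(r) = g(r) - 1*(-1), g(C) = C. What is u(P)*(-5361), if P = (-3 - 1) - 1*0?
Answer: 58971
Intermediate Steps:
P = -4 (P = -4 + 0 = -4)
u(r) = -7 + r (u(r) = -8 + (r - 1*(-1)) = -8 + (r + 1) = -8 + (1 + r) = -7 + r)
u(P)*(-5361) = (-7 - 4)*(-5361) = -11*(-5361) = 58971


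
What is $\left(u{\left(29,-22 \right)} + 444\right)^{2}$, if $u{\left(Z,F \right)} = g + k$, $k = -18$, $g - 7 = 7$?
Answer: $193600$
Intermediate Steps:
$g = 14$ ($g = 7 + 7 = 14$)
$u{\left(Z,F \right)} = -4$ ($u{\left(Z,F \right)} = 14 - 18 = -4$)
$\left(u{\left(29,-22 \right)} + 444\right)^{2} = \left(-4 + 444\right)^{2} = 440^{2} = 193600$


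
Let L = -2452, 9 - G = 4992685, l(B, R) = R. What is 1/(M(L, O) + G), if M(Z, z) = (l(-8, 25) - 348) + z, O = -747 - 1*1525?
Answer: -1/4995271 ≈ -2.0019e-7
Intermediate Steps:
G = -4992676 (G = 9 - 1*4992685 = 9 - 4992685 = -4992676)
O = -2272 (O = -747 - 1525 = -2272)
M(Z, z) = -323 + z (M(Z, z) = (25 - 348) + z = -323 + z)
1/(M(L, O) + G) = 1/((-323 - 2272) - 4992676) = 1/(-2595 - 4992676) = 1/(-4995271) = -1/4995271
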